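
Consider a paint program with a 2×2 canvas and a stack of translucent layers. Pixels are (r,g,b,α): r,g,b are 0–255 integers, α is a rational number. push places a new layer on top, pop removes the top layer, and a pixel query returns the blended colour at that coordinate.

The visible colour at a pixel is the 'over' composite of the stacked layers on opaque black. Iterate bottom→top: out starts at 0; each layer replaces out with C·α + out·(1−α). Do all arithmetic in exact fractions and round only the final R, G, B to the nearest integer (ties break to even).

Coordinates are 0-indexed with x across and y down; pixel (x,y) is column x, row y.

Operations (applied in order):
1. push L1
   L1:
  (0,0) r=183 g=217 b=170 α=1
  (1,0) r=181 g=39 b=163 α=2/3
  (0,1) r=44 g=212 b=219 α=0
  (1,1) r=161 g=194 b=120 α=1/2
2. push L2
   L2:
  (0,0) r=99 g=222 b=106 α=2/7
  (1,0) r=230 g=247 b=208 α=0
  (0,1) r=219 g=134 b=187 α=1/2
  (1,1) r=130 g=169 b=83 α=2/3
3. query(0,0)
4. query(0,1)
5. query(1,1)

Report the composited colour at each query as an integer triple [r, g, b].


at x=0,y=0 over L1,L2:
after L1 α=1: [183, 217, 170]
after L2 α=2/7: [159, 1529/7, 1062/7]
rounded: [159, 218, 152]

(0,1) stack=L1,L2; from [0,0,0]:
L1 α=0: [0, 0, 0]
L2 α=1/2: [219/2, 67, 187/2]
→ [110, 67, 94]

at x=1,y=1 over L1,L2:
after L1 α=1/2: [161/2, 97, 60]
after L2 α=2/3: [227/2, 145, 226/3]
→ [114, 145, 75]


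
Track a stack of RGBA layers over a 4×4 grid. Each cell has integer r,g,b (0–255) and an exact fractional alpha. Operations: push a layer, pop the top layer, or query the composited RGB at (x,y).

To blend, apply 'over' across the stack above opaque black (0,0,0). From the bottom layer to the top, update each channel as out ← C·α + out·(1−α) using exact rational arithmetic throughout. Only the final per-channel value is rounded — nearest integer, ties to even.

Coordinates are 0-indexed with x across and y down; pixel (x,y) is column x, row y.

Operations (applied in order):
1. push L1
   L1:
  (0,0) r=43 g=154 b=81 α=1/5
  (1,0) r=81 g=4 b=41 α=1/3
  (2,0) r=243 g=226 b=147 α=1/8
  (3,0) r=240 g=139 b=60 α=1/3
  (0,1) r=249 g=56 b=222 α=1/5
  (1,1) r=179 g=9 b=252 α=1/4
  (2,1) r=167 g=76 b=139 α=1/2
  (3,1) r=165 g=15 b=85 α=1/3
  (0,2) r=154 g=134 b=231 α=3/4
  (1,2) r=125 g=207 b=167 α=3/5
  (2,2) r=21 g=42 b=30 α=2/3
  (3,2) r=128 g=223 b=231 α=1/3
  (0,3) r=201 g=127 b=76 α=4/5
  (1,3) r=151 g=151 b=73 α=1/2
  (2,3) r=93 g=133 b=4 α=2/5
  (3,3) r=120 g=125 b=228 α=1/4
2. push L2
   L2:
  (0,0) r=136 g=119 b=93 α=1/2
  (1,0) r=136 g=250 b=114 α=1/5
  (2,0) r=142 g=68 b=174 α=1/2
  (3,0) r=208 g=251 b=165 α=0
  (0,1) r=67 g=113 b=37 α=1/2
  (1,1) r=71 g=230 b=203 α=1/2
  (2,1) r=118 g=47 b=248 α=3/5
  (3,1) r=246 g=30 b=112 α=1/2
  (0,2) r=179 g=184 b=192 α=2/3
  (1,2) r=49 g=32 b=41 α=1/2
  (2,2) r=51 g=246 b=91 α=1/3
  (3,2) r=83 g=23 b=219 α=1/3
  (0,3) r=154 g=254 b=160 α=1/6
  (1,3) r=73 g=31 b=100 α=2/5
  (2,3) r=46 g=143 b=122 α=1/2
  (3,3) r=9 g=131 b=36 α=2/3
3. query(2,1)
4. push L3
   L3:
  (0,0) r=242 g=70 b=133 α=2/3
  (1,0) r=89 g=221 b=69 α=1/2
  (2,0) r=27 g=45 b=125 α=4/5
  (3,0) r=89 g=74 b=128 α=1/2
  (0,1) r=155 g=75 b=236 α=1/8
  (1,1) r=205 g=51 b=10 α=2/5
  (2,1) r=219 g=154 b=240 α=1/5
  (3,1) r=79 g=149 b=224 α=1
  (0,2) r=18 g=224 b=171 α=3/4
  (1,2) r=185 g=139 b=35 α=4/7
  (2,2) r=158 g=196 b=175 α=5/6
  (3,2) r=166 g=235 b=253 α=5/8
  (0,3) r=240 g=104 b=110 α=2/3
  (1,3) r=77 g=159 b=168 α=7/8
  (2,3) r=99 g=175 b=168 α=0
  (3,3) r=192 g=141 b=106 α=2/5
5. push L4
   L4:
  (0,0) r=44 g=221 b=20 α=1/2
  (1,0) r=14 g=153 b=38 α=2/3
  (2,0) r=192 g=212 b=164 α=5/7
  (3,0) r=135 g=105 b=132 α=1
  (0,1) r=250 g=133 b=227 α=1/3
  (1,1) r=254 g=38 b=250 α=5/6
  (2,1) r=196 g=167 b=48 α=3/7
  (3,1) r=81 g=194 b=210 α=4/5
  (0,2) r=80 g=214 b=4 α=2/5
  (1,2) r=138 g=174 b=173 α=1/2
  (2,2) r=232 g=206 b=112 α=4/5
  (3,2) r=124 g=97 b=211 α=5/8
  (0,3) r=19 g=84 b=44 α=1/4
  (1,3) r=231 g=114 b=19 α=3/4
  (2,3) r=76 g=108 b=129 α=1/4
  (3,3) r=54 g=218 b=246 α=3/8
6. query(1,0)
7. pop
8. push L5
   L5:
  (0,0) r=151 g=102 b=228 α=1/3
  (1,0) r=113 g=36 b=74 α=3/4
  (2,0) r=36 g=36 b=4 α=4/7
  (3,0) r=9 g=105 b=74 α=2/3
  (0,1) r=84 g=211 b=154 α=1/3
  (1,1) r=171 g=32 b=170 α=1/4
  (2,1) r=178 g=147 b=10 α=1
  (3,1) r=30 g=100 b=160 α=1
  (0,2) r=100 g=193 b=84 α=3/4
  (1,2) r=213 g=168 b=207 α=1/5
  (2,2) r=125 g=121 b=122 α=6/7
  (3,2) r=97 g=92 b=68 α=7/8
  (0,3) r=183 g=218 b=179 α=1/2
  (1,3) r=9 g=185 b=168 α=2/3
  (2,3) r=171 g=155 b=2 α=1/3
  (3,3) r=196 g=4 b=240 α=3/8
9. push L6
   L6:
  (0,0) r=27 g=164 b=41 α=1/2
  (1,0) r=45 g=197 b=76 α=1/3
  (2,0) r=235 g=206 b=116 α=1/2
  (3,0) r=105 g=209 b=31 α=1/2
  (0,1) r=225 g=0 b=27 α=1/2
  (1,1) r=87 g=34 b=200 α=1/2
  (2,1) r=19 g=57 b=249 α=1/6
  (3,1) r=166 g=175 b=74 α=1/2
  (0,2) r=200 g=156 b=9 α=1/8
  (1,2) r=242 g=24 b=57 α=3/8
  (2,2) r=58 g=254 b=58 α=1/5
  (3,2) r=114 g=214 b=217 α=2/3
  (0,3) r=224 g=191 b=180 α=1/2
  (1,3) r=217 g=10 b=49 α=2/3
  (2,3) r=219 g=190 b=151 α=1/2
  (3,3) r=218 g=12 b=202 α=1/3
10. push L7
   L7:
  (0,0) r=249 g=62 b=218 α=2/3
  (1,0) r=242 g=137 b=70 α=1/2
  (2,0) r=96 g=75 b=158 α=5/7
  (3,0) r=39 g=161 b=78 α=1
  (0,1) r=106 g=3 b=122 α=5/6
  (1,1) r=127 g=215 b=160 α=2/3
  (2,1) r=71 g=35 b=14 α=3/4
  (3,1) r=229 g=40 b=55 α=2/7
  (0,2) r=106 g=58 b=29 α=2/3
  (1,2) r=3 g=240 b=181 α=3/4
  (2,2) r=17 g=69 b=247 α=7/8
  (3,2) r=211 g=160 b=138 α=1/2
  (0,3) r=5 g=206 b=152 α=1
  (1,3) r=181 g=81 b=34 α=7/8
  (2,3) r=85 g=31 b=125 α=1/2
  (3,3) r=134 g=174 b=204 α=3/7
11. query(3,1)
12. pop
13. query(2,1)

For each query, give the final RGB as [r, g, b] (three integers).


at x=2,y=1 over L1,L2:
L1 α=1/2: [167/2, 38, 139/2]
L2 α=3/5: [521/5, 217/5, 883/5]
= [104, 43, 177]

at x=1,y=0 over L1,L2,L3,L4:
after L1 α=1/3: [27, 4/3, 41/3]
after L2 α=1/5: [244/5, 766/15, 506/15]
after L3 α=1/2: [689/10, 4081/30, 1541/30]
after L4 α=2/3: [323/10, 13261/90, 3821/90]
→ [32, 147, 42]

at x=3,y=1 over L1,L2,L3,L5,L6,L7:
+L1 (α=1/3) → [55, 5, 85/3]
+L2 (α=1/2) → [301/2, 35/2, 421/6]
+L3 (α=1) → [79, 149, 224]
+L5 (α=1) → [30, 100, 160]
+L6 (α=1/2) → [98, 275/2, 117]
+L7 (α=2/7) → [948/7, 1535/14, 695/7]
→ [135, 110, 99]

(2,1) stack=L1,L2,L3,L5,L6; from [0,0,0]:
L1 α=1/2: [167/2, 38, 139/2]
L2 α=3/5: [521/5, 217/5, 883/5]
L3 α=1/5: [3179/25, 1638/25, 4732/25]
L5 α=1: [178, 147, 10]
L6 α=1/6: [303/2, 132, 299/6]
rounded: [152, 132, 50]


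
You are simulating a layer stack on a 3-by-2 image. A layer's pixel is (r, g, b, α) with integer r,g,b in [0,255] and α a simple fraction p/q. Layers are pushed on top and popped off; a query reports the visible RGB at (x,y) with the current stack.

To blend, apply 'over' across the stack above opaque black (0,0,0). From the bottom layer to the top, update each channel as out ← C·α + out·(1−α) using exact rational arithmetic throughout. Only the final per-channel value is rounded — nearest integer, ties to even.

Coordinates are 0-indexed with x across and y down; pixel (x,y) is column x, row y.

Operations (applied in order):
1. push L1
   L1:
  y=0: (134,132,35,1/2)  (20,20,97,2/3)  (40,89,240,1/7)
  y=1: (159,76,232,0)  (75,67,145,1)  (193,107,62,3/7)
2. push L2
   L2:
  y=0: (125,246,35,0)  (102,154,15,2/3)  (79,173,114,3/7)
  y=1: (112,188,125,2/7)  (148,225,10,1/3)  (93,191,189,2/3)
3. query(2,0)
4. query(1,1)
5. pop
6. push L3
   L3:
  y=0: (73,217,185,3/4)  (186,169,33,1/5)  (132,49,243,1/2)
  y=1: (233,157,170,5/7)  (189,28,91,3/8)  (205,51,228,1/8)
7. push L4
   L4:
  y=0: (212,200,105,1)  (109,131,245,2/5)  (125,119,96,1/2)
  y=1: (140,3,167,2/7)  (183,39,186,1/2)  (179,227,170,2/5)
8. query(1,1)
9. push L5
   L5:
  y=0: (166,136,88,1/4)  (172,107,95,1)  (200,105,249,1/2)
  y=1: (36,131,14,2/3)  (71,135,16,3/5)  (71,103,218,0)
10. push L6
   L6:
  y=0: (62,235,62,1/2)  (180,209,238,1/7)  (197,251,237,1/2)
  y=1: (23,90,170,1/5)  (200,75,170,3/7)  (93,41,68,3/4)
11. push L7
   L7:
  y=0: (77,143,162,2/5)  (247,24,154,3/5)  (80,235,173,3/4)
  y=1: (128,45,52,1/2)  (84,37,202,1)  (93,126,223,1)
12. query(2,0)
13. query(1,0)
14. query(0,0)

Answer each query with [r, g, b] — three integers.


at x=2,y=0 over L1,L2:
+L1 (α=1/7) → [40/7, 89/7, 240/7]
+L2 (α=3/7) → [1819/49, 3989/49, 3354/49]
= [37, 81, 68]

query (1,1) [L1,L2] — begin 0,0,0
+L1 (α=1) → [75, 67, 145]
+L2 (α=1/3) → [298/3, 359/3, 100]
rounded: [99, 120, 100]

query (1,1) [L1,L3,L4] — begin 0,0,0
after L1 α=1: [75, 67, 145]
after L3 α=3/8: [471/4, 419/8, 499/4]
after L4 α=1/2: [1203/8, 731/16, 1243/8]
→ [150, 46, 155]

at x=2,y=0 over L1,L3,L4,L5,L6,L7:
after L1 α=1/7: [40/7, 89/7, 240/7]
after L3 α=1/2: [482/7, 216/7, 1941/14]
after L4 α=1/2: [1357/14, 1049/14, 3285/28]
after L5 α=1/2: [4157/28, 2519/28, 10257/56]
after L6 α=1/2: [9673/56, 9547/56, 23529/112]
after L7 α=3/4: [23113/224, 49027/224, 81657/448]
= [103, 219, 182]

at x=1,y=0 over L1,L3,L4,L5,L6,L7:
after L1 α=2/3: [40/3, 40/3, 194/3]
after L3 α=1/5: [718/15, 667/15, 175/3]
after L4 α=2/5: [1808/25, 1977/25, 133]
after L5 α=1: [172, 107, 95]
after L6 α=1/7: [1212/7, 851/7, 808/7]
after L7 α=3/5: [7611/35, 2206/35, 970/7]
= [217, 63, 139]

at x=0,y=0 over L1,L3,L4,L5,L6,L7:
L1 α=1/2: [67, 66, 35/2]
L3 α=3/4: [143/2, 717/4, 1145/8]
L4 α=1: [212, 200, 105]
L5 α=1/4: [401/2, 184, 403/4]
L6 α=1/2: [525/4, 419/2, 651/8]
L7 α=2/5: [2191/20, 1829/10, 909/8]
rounded: [110, 183, 114]


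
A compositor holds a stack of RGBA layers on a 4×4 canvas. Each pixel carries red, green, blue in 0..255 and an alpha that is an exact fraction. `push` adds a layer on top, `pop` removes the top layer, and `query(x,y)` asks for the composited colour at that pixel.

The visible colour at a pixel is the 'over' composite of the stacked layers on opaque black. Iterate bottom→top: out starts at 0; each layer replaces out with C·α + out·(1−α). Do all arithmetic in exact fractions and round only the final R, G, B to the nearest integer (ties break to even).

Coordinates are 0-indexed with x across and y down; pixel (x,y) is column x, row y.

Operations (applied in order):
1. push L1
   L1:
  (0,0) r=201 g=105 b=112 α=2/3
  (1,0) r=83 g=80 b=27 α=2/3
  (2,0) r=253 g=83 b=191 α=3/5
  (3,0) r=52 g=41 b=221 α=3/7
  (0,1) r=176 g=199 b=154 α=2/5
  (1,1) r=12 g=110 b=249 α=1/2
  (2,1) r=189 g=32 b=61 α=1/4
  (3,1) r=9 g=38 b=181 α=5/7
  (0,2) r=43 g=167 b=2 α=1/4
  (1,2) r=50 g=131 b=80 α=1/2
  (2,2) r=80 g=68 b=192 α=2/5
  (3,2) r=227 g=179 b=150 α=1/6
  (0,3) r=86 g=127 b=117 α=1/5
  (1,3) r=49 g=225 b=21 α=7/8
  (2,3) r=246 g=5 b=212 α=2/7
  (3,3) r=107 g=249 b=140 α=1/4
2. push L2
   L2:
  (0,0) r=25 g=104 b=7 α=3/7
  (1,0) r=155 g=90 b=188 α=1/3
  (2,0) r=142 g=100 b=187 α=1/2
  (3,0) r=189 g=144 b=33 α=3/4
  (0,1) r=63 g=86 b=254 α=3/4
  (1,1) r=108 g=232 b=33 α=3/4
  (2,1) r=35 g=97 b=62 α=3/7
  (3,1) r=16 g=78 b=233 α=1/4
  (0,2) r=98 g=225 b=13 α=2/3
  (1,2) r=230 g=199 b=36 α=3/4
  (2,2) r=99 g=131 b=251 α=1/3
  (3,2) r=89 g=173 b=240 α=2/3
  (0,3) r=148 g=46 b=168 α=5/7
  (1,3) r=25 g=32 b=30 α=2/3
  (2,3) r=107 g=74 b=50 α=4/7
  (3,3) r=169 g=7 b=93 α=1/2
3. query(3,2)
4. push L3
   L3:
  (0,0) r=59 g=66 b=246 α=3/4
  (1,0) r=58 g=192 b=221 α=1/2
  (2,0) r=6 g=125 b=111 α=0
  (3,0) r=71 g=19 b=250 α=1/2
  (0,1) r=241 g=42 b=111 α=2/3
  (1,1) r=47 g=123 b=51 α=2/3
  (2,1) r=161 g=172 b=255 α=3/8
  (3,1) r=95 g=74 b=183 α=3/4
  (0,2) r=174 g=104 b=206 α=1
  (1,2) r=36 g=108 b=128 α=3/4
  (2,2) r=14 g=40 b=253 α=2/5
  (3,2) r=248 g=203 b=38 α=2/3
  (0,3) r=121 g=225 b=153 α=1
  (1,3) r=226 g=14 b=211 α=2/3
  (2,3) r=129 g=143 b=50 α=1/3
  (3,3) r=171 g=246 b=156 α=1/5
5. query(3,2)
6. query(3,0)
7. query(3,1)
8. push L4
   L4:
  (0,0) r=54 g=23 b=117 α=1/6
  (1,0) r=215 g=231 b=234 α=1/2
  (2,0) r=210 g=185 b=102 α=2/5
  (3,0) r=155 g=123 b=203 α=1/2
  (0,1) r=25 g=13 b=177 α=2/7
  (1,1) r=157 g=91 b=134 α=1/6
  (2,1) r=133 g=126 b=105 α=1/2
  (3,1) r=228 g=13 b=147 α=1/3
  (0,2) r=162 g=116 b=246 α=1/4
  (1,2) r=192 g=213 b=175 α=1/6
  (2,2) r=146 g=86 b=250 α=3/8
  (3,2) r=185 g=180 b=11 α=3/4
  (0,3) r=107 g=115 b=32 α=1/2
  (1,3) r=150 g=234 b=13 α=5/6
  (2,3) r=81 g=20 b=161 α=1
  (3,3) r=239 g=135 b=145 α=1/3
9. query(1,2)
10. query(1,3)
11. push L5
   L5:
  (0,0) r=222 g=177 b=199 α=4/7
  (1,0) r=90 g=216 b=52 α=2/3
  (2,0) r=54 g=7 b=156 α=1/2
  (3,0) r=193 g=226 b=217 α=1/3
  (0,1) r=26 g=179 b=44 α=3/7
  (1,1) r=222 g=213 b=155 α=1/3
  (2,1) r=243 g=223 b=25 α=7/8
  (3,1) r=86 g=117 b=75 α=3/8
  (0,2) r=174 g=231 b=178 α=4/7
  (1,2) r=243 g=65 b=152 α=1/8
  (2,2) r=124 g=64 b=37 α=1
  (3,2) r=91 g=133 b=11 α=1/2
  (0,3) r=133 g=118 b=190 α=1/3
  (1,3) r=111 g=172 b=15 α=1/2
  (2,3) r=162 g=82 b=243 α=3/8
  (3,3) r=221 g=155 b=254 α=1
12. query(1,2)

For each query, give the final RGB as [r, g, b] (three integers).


at x=3,y=2 over L1,L2:
L1 α=1/6: [227/6, 179/6, 25]
L2 α=2/3: [1295/18, 2255/18, 505/3]
→ [72, 125, 168]

at x=3,y=2 over L1,L2,L3:
+L1 (α=1/6) → [227/6, 179/6, 25]
+L2 (α=2/3) → [1295/18, 2255/18, 505/3]
+L3 (α=2/3) → [10223/54, 9563/54, 733/9]
= [189, 177, 81]

query (3,0) [L1,L2,L3] — begin 0,0,0
L1 α=3/7: [156/7, 123/7, 663/7]
L2 α=3/4: [4125/28, 3147/28, 339/7]
L3 α=1/2: [6113/56, 3679/56, 2089/14]
rounded: [109, 66, 149]

query (3,1) [L1,L2,L3] — begin 0,0,0
L1 α=5/7: [45/7, 190/7, 905/7]
L2 α=1/4: [247/28, 279/7, 2173/14]
L3 α=3/4: [8227/112, 1833/28, 9859/56]
→ [73, 65, 176]

(1,2) stack=L1,L2,L3,L4; from [0,0,0]:
+L1 (α=1/2) → [25, 131/2, 40]
+L2 (α=3/4) → [715/4, 1325/8, 37]
+L3 (α=3/4) → [1147/16, 3917/32, 421/4]
+L4 (α=1/6) → [8807/96, 26401/192, 935/8]
= [92, 138, 117]

at x=1,y=3 over L1,L2,L3,L4:
L1 α=7/8: [343/8, 1575/8, 147/8]
L2 α=2/3: [743/24, 2087/24, 209/8]
L3 α=2/3: [11591/72, 2759/72, 1195/8]
L4 α=5/6: [65591/432, 86999/432, 1715/48]
rounded: [152, 201, 36]

query (1,2) [L1,L2,L3,L4,L5] — begin 0,0,0
after L1 α=1/2: [25, 131/2, 40]
after L2 α=3/4: [715/4, 1325/8, 37]
after L3 α=3/4: [1147/16, 3917/32, 421/4]
after L4 α=1/6: [8807/96, 26401/192, 935/8]
after L5 α=1/8: [84977/768, 197287/1536, 7761/64]
= [111, 128, 121]


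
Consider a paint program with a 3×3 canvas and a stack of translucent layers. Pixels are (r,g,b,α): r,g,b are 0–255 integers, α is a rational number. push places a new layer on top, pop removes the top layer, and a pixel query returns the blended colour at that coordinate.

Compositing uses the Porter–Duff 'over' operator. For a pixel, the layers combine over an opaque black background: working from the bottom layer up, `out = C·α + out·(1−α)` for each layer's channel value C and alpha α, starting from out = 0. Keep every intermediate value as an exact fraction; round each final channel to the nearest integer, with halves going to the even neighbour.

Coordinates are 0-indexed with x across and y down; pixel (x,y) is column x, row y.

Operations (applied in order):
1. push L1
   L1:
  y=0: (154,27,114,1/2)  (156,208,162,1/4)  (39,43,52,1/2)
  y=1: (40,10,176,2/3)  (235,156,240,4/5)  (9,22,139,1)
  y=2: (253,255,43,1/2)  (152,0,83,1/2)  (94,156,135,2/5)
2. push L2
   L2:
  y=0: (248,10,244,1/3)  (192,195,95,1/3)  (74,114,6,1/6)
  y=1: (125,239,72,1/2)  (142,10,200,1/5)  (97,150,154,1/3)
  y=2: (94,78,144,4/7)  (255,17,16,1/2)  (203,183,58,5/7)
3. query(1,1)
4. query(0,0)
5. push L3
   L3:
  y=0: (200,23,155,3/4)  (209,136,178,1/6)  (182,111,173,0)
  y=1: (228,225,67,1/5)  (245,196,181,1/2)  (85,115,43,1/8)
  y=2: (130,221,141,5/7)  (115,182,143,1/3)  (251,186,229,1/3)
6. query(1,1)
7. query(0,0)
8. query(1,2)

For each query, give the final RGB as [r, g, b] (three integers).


(1,1) stack=L1,L2; from [0,0,0]:
L1 α=4/5: [188, 624/5, 192]
L2 α=1/5: [894/5, 2546/25, 968/5]
= [179, 102, 194]

query (0,0) [L1,L2] — begin 0,0,0
L1 α=1/2: [77, 27/2, 57]
L2 α=1/3: [134, 37/3, 358/3]
→ [134, 12, 119]

query (1,1) [L1,L2,L3] — begin 0,0,0
L1 α=4/5: [188, 624/5, 192]
L2 α=1/5: [894/5, 2546/25, 968/5]
L3 α=1/2: [2119/10, 3723/25, 1873/10]
→ [212, 149, 187]

at x=0,y=0 over L1,L2,L3:
L1 α=1/2: [77, 27/2, 57]
L2 α=1/3: [134, 37/3, 358/3]
L3 α=3/4: [367/2, 61/3, 1753/12]
rounded: [184, 20, 146]

query (1,2) [L1,L2,L3] — begin 0,0,0
L1 α=1/2: [76, 0, 83/2]
L2 α=1/2: [331/2, 17/2, 115/4]
L3 α=1/3: [446/3, 199/3, 401/6]
→ [149, 66, 67]


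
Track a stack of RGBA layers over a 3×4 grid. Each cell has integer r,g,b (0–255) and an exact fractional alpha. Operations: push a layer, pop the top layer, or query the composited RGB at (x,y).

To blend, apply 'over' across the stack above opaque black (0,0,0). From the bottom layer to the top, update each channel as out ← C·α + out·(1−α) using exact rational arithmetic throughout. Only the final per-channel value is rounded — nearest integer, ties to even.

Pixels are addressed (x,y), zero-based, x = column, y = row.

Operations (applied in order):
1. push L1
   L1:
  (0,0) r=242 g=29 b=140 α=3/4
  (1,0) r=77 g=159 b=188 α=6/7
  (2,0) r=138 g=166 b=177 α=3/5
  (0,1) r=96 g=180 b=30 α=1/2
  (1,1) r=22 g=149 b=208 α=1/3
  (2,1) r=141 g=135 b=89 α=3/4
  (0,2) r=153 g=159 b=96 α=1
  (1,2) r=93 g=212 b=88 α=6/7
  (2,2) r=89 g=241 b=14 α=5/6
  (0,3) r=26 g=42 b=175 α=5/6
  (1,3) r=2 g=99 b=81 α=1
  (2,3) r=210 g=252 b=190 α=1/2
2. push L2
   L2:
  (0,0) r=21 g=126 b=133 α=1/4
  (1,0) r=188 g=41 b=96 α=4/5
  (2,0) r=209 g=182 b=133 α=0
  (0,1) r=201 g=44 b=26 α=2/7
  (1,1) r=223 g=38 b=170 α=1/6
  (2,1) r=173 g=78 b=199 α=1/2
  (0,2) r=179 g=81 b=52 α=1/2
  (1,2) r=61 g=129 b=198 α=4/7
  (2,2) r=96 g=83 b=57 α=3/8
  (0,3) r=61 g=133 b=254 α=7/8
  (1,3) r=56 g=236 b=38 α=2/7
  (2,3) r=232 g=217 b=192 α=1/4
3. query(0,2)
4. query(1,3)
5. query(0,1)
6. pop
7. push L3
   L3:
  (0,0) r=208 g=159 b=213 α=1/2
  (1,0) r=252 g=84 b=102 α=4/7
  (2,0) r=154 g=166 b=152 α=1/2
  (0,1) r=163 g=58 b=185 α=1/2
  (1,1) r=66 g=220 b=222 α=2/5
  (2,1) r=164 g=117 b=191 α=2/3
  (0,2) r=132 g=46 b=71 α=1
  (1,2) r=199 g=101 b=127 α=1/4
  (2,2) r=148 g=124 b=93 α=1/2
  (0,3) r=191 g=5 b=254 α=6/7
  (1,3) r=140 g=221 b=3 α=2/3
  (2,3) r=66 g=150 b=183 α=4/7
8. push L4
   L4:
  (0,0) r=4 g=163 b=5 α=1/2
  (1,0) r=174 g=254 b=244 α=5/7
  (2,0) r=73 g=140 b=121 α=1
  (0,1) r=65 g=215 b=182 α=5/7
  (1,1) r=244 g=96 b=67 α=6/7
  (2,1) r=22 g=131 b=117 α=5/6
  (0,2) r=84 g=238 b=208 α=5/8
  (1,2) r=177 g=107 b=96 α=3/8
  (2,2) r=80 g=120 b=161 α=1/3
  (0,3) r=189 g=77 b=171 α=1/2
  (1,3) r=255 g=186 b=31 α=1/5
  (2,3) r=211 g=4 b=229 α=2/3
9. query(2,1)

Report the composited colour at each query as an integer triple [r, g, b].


(0,2) stack=L1,L2; from [0,0,0]:
after L1 α=1: [153, 159, 96]
after L2 α=1/2: [166, 120, 74]
rounded: [166, 120, 74]

(1,3) stack=L1,L2; from [0,0,0]:
L1 α=1: [2, 99, 81]
L2 α=2/7: [122/7, 967/7, 481/7]
→ [17, 138, 69]

at x=0,y=1 over L1,L2:
L1 α=1/2: [48, 90, 15]
L2 α=2/7: [642/7, 538/7, 127/7]
→ [92, 77, 18]

(2,1) stack=L1,L3,L4; from [0,0,0]:
after L1 α=3/4: [423/4, 405/4, 267/4]
after L3 α=2/3: [1735/12, 447/4, 1795/12]
after L4 α=5/6: [3055/72, 3067/24, 8815/72]
→ [42, 128, 122]


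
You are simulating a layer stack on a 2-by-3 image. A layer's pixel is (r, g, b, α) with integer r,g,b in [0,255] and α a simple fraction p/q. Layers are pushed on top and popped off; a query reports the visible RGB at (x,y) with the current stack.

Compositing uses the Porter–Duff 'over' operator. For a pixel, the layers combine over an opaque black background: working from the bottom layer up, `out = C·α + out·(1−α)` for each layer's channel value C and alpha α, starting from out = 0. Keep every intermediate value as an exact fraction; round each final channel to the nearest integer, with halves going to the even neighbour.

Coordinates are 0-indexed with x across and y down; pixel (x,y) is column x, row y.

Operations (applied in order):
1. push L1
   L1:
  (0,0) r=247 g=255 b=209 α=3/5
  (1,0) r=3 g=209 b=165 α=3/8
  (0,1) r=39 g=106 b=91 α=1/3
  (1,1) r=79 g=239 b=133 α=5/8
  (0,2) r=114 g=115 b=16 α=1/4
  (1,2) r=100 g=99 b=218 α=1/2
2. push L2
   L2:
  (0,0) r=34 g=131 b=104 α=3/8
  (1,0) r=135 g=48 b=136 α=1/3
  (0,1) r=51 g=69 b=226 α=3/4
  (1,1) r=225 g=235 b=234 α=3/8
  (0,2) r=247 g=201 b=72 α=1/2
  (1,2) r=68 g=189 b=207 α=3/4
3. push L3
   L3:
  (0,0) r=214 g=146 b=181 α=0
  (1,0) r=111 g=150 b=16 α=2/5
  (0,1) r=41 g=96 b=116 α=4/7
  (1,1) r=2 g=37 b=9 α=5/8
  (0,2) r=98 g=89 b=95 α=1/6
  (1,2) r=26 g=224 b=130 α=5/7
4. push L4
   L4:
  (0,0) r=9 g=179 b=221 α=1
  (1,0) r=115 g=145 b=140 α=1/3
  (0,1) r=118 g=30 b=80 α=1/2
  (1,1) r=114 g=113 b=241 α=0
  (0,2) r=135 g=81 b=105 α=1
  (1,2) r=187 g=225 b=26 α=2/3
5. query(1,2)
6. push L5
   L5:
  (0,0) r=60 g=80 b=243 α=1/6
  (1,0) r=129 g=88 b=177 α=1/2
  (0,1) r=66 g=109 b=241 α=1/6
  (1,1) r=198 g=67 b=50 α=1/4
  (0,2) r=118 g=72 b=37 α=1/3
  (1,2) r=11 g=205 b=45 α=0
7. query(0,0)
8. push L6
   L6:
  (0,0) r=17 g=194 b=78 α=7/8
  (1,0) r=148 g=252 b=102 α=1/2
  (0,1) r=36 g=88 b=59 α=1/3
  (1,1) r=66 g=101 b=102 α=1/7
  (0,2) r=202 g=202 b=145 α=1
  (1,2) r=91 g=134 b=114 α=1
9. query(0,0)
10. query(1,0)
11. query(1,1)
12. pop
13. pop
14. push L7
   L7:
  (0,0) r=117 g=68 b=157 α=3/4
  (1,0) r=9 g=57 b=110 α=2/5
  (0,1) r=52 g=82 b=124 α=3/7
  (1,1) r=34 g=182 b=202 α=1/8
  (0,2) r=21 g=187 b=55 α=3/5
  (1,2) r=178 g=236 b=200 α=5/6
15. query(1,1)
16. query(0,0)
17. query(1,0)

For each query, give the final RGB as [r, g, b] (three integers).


at x=1,y=2 over L1,L2,L3,L4:
L1 α=1/2: [50, 99/2, 109]
L2 α=3/4: [127/2, 1233/8, 365/2]
L3 α=5/7: [257/7, 5713/28, 145]
L4 α=2/3: [2875/21, 18313/84, 197/3]
= [137, 218, 66]

at x=0,y=0 over L1,L2,L3,L4,L5:
L1 α=3/5: [741/5, 153, 627/5]
L2 α=3/8: [843/8, 579/4, 939/8]
L3 α=0: [843/8, 579/4, 939/8]
L4 α=1: [9, 179, 221]
L5 α=1/6: [35/2, 325/2, 674/3]
rounded: [18, 162, 225]

at x=0,y=0 over L1,L2,L3,L4,L5,L6:
+L1 (α=3/5) → [741/5, 153, 627/5]
+L2 (α=3/8) → [843/8, 579/4, 939/8]
+L3 (α=0) → [843/8, 579/4, 939/8]
+L4 (α=1) → [9, 179, 221]
+L5 (α=1/6) → [35/2, 325/2, 674/3]
+L6 (α=7/8) → [273/16, 3041/16, 289/3]
→ [17, 190, 96]

at x=1,y=0 over L1,L2,L3,L4,L5,L6:
L1 α=3/8: [9/8, 627/8, 495/8]
L2 α=1/3: [183/4, 273/4, 1039/12]
L3 α=2/5: [1437/20, 2019/20, 1167/20]
L4 α=1/3: [2587/30, 3469/30, 2567/30]
L5 α=1/2: [6457/60, 6109/60, 7877/60]
L6 α=1/2: [15337/120, 21229/120, 13997/120]
→ [128, 177, 117]

query (1,1) [L1,L2,L3,L4,L5,L6] — begin 0,0,0
L1 α=5/8: [395/8, 1195/8, 665/8]
L2 α=3/8: [7375/64, 11615/64, 8941/64]
L3 α=5/8: [22765/512, 46685/512, 29703/512]
L4 α=0: [22765/512, 46685/512, 29703/512]
L5 α=1/4: [169671/2048, 174359/2048, 114709/2048]
L6 α=1/7: [82371/1024, 626501/7168, 448575/7168]
rounded: [80, 87, 63]

at x=1,y=1 over L1,L2,L3,L4,L7:
after L1 α=5/8: [395/8, 1195/8, 665/8]
after L2 α=3/8: [7375/64, 11615/64, 8941/64]
after L3 α=5/8: [22765/512, 46685/512, 29703/512]
after L4 α=0: [22765/512, 46685/512, 29703/512]
after L7 α=1/8: [176763/4096, 419979/4096, 311345/4096]
rounded: [43, 103, 76]

at x=0,y=0 over L1,L2,L3,L4,L7:
+L1 (α=3/5) → [741/5, 153, 627/5]
+L2 (α=3/8) → [843/8, 579/4, 939/8]
+L3 (α=0) → [843/8, 579/4, 939/8]
+L4 (α=1) → [9, 179, 221]
+L7 (α=3/4) → [90, 383/4, 173]
rounded: [90, 96, 173]

query (1,0) [L1,L2,L3,L4,L7] — begin 0,0,0
+L1 (α=3/8) → [9/8, 627/8, 495/8]
+L2 (α=1/3) → [183/4, 273/4, 1039/12]
+L3 (α=2/5) → [1437/20, 2019/20, 1167/20]
+L4 (α=1/3) → [2587/30, 3469/30, 2567/30]
+L7 (α=2/5) → [2767/50, 4609/50, 4767/50]
rounded: [55, 92, 95]


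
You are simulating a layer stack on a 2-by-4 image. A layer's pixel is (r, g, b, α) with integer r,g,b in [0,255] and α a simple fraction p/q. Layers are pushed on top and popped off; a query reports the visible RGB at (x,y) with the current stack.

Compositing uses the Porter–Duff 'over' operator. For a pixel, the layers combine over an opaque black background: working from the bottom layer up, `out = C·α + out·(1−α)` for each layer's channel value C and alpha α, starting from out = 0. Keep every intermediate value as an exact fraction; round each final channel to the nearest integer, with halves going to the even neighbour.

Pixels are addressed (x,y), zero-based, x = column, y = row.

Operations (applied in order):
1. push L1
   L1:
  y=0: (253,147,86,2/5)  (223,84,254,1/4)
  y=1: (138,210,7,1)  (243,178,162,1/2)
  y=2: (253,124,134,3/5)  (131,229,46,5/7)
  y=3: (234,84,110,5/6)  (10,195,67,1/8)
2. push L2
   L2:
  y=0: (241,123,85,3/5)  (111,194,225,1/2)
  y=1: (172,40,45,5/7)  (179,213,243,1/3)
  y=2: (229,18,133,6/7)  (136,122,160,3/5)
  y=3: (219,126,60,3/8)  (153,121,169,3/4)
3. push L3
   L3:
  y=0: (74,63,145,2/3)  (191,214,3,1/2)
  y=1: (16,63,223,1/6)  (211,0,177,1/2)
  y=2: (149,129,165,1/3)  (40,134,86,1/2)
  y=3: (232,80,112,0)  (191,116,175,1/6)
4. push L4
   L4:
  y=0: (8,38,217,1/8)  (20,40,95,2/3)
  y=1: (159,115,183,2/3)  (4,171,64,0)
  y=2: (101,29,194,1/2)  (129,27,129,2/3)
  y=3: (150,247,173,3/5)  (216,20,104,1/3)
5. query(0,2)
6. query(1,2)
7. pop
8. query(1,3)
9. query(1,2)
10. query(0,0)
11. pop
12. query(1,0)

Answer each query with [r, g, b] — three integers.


(0,2) stack=L1,L2,L3,L4; from [0,0,0]:
+L1 (α=3/5) → [759/5, 372/5, 402/5]
+L2 (α=6/7) → [7629/35, 912/35, 4392/35]
+L3 (α=1/3) → [20473/105, 2113/35, 4853/35]
+L4 (α=1/2) → [15539/105, 1564/35, 11643/70]
= [148, 45, 166]

at x=1,y=2 over L1,L2,L3,L4:
+L1 (α=5/7) → [655/7, 1145/7, 230/7]
+L2 (α=3/5) → [4166/35, 4852/35, 764/7]
+L3 (α=1/2) → [2783/35, 4771/35, 683/7]
+L4 (α=2/3) → [11813/105, 6661/105, 2489/21]
= [113, 63, 119]

at x=1,y=3 over L1,L2,L3:
L1 α=1/8: [5/4, 195/8, 67/8]
L2 α=3/4: [1841/16, 3099/32, 4123/32]
L3 α=1/6: [4087/32, 19207/192, 26215/192]
= [128, 100, 137]

at x=1,y=2 over L1,L2,L3:
L1 α=5/7: [655/7, 1145/7, 230/7]
L2 α=3/5: [4166/35, 4852/35, 764/7]
L3 α=1/2: [2783/35, 4771/35, 683/7]
rounded: [80, 136, 98]

(0,0) stack=L1,L2,L3; from [0,0,0]:
+L1 (α=2/5) → [506/5, 294/5, 172/5]
+L2 (α=3/5) → [4627/25, 2433/25, 1619/25]
+L3 (α=2/3) → [8327/75, 1861/25, 8869/75]
→ [111, 74, 118]

at x=1,y=0 over L1,L2:
after L1 α=1/4: [223/4, 21, 127/2]
after L2 α=1/2: [667/8, 215/2, 577/4]
rounded: [83, 108, 144]


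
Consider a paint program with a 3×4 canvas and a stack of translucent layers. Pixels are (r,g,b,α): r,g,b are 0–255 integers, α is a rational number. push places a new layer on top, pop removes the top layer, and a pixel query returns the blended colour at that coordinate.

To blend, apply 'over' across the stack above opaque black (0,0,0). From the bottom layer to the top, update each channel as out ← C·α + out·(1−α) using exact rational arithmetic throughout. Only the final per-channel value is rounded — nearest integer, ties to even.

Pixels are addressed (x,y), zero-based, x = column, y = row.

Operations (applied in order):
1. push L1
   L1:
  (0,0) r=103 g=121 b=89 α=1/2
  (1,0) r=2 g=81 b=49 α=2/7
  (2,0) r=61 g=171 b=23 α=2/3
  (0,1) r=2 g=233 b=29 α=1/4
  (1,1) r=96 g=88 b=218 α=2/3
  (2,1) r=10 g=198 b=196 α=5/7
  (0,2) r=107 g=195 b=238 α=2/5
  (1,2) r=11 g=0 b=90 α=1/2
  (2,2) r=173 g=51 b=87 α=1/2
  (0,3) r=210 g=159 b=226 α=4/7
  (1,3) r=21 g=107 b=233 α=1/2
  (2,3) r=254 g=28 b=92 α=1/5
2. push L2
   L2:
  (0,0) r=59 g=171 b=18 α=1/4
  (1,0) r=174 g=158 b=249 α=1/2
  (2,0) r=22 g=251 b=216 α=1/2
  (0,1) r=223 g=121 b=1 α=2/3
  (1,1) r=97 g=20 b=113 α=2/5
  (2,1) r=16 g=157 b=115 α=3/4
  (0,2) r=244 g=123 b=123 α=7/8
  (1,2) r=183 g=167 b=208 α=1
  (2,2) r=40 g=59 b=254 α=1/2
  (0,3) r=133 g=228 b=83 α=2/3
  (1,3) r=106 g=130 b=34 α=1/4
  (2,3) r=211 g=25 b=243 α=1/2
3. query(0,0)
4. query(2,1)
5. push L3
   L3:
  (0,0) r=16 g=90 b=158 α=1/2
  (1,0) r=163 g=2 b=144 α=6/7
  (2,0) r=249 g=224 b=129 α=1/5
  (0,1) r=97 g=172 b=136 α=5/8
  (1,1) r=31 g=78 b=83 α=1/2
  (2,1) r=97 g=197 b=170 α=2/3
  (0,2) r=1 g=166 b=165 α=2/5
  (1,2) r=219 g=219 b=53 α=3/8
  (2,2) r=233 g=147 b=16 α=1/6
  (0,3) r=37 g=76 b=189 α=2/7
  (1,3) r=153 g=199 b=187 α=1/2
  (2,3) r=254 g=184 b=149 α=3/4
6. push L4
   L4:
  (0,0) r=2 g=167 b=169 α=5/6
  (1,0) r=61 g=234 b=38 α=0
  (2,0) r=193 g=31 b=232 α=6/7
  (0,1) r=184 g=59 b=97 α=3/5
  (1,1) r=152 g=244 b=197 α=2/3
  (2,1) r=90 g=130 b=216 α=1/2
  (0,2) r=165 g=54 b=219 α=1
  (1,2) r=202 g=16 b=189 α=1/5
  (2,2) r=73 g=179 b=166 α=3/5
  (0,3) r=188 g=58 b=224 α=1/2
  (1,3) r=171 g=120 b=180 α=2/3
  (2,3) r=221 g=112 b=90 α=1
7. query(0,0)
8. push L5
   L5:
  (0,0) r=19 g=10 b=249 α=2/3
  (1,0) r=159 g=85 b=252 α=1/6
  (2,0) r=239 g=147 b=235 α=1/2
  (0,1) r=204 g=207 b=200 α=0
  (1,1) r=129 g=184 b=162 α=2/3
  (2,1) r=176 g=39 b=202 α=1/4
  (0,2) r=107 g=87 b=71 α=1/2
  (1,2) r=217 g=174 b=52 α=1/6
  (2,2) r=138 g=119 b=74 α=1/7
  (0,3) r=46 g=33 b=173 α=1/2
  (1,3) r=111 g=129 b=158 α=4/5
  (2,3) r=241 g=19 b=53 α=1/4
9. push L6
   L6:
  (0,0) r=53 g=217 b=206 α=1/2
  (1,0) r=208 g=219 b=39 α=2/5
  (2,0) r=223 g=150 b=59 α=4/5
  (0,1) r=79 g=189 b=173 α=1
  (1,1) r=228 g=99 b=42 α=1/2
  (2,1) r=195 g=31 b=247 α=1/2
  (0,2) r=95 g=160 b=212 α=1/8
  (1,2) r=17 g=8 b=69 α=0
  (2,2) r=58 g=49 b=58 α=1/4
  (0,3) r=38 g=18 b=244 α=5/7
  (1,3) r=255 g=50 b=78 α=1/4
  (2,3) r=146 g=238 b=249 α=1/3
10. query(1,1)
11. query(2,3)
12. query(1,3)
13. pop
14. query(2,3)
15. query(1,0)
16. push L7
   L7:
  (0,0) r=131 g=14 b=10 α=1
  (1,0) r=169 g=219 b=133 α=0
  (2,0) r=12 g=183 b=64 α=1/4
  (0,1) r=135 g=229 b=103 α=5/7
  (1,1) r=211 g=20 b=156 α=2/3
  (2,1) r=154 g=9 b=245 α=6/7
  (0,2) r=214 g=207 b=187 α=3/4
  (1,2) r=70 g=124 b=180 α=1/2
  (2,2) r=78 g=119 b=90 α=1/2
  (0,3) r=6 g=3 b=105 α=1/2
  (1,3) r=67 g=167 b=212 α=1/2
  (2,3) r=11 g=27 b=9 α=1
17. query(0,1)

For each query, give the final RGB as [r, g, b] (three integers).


at x=0,y=0 over L1,L2:
L1 α=1/2: [103/2, 121/2, 89/2]
L2 α=1/4: [427/8, 705/8, 303/8]
→ [53, 88, 38]

at x=2,y=1 over L1,L2:
L1 α=5/7: [50/7, 990/7, 140]
L2 α=3/4: [193/14, 4287/28, 485/4]
= [14, 153, 121]

at x=0,y=0 over L1,L2,L3,L4:
after L1 α=1/2: [103/2, 121/2, 89/2]
after L2 α=1/4: [427/8, 705/8, 303/8]
after L3 α=1/2: [555/16, 1425/16, 1567/16]
after L4 α=5/6: [715/96, 14785/96, 5029/32]
= [7, 154, 157]

query (1,1) [L1,L2,L3,L4,L5,L6] — begin 0,0,0
after L1 α=2/3: [64, 176/3, 436/3]
after L2 α=2/5: [386/5, 216/5, 662/5]
after L3 α=1/2: [541/10, 303/5, 1077/10]
after L4 α=2/3: [3581/30, 2743/15, 5017/30]
after L5 α=2/3: [11321/90, 8263/45, 14737/90]
after L6 α=1/2: [31841/180, 6359/45, 18517/180]
= [177, 141, 103]

at x=2,y=3 over L1,L2,L3,L4,L5,L6:
+L1 (α=1/5) → [254/5, 28/5, 92/5]
+L2 (α=1/2) → [1309/10, 153/10, 1307/10]
+L3 (α=3/4) → [8929/40, 5673/40, 5777/40]
+L4 (α=1) → [221, 112, 90]
+L5 (α=1/4) → [226, 355/4, 323/4]
+L6 (α=1/3) → [598/3, 277/2, 821/6]
→ [199, 138, 137]

(1,3) stack=L1,L2,L3,L4,L5,L6; from [0,0,0]:
after L1 α=1/2: [21/2, 107/2, 233/2]
after L2 α=1/4: [275/8, 581/8, 767/8]
after L3 α=1/2: [1499/16, 2173/16, 2263/16]
after L4 α=2/3: [6971/48, 6013/48, 8023/48]
after L5 α=4/5: [28283/240, 30781/240, 38359/240]
after L6 α=1/4: [48683/320, 34781/320, 44599/320]
= [152, 109, 139]

query (2,3) [L1,L2,L3,L4,L5] — begin 0,0,0
after L1 α=1/5: [254/5, 28/5, 92/5]
after L2 α=1/2: [1309/10, 153/10, 1307/10]
after L3 α=3/4: [8929/40, 5673/40, 5777/40]
after L4 α=1: [221, 112, 90]
after L5 α=1/4: [226, 355/4, 323/4]
→ [226, 89, 81]

at x=1,y=0 over L1,L2,L3,L4,L5:
+L1 (α=2/7) → [4/7, 162/7, 14]
+L2 (α=1/2) → [611/7, 634/7, 263/2]
+L3 (α=6/7) → [7457/49, 718/49, 1991/14]
+L4 (α=0) → [7457/49, 718/49, 1991/14]
+L5 (α=1/6) → [22538/147, 2585/98, 13483/84]
= [153, 26, 161]

(0,1) stack=L1,L2,L3,L4,L5,L7; from [0,0,0]:
after L1 α=1/4: [1/2, 233/4, 29/4]
after L2 α=2/3: [893/6, 1201/12, 37/12]
after L3 α=5/8: [1863/16, 4641/32, 2757/32]
after L4 α=3/5: [6279/40, 7473/80, 7413/80]
after L5 α=0: [6279/40, 7473/80, 7413/80]
after L7 α=5/7: [19779/140, 53273/280, 28013/280]
rounded: [141, 190, 100]


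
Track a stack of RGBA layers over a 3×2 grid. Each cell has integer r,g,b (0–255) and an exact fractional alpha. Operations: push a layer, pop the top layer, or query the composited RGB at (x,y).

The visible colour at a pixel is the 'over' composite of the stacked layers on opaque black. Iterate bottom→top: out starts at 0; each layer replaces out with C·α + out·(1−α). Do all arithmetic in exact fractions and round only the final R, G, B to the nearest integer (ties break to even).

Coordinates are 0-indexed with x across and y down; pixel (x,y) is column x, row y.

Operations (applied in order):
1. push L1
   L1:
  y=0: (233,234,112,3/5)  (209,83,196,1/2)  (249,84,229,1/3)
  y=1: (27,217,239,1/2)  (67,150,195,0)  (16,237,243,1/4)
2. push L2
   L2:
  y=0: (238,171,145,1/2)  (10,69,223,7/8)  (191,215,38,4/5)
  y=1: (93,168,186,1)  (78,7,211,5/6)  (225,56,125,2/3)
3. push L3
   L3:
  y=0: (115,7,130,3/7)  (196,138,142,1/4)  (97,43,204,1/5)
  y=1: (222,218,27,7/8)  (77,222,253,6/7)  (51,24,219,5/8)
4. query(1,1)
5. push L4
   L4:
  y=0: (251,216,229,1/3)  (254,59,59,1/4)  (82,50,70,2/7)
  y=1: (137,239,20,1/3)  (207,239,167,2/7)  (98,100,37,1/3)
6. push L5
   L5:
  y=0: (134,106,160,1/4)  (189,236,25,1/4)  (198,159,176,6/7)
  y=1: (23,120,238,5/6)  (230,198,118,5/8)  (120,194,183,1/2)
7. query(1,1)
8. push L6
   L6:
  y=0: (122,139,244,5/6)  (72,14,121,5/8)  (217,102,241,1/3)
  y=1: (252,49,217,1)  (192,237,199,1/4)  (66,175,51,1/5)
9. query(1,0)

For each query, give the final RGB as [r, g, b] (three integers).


at x=1,y=1 over L1,L2,L3:
+L1 (α=0) → [0, 0, 0]
+L2 (α=5/6) → [65, 35/6, 1055/6]
+L3 (α=6/7) → [527/7, 8027/42, 10163/42]
rounded: [75, 191, 242]

query (1,1) [L1,L2,L3,L4,L5] — begin 0,0,0
+L1 (α=0) → [0, 0, 0]
+L2 (α=5/6) → [65, 35/6, 1055/6]
+L3 (α=6/7) → [527/7, 8027/42, 10163/42]
+L4 (α=2/7) → [5533/49, 60211/294, 64843/294]
+L5 (α=5/8) → [72949/392, 157231/784, 122663/784]
→ [186, 201, 156]

at x=1,y=0 over L1,L2,L3,L4,L5,L6:
L1 α=1/2: [209/2, 83/2, 98]
L2 α=7/8: [349/16, 1049/16, 1659/8]
L3 α=1/4: [4183/64, 5355/64, 6113/32]
L4 α=1/4: [28805/256, 19841/256, 20227/128]
L5 α=1/4: [134799/1024, 119939/1024, 63881/512]
L6 α=5/8: [773037/8192, 431497/8192, 501403/4096]
→ [94, 53, 122]


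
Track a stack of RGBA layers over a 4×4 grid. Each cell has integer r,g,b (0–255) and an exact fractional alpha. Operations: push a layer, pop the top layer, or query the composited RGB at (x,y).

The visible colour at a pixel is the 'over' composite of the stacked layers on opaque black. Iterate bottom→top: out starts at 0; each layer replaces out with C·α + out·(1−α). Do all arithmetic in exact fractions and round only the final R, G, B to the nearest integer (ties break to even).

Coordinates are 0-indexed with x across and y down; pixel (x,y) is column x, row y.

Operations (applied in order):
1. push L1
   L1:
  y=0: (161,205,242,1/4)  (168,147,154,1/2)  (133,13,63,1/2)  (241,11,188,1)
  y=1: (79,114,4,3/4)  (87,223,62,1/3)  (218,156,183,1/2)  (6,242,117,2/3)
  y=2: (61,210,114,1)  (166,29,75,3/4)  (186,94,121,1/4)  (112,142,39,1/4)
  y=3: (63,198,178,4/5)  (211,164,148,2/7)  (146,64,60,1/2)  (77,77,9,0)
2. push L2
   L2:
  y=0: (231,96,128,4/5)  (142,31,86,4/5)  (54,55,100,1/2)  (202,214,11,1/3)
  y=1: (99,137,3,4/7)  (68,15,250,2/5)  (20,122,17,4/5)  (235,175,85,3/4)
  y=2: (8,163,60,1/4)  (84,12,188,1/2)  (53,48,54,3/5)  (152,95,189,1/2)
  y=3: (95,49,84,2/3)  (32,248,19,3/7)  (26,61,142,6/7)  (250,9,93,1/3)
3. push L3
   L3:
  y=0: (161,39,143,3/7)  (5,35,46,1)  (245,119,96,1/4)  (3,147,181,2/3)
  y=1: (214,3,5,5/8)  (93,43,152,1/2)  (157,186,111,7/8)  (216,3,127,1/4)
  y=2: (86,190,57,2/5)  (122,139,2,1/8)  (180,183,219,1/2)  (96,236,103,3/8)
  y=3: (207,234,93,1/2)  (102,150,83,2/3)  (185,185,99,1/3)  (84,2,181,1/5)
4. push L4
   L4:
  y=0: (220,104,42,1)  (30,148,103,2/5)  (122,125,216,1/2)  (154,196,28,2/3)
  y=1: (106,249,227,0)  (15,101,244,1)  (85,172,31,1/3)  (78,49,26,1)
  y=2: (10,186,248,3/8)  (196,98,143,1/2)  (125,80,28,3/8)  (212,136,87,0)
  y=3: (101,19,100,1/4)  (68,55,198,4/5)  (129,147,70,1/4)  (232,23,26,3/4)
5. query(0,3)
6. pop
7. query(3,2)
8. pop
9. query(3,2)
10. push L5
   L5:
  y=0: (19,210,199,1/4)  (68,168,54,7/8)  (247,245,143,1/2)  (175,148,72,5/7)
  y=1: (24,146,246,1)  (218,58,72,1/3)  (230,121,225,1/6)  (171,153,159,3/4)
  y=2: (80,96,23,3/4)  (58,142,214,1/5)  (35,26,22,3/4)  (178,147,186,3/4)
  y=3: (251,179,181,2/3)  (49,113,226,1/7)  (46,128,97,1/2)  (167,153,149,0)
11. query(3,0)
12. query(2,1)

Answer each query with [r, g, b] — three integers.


query (0,3) [L1,L2,L3,L4] — begin 0,0,0
L1 α=4/5: [252/5, 792/5, 712/5]
L2 α=2/3: [1202/15, 1282/15, 1552/15]
L3 α=1/2: [4307/30, 2396/15, 2947/30]
L4 α=1/4: [5317/40, 2491/20, 3947/40]
→ [133, 125, 99]

(3,2) stack=L1,L2,L3; from [0,0,0]:
L1 α=1/4: [28, 71/2, 39/4]
L2 α=1/2: [90, 261/4, 795/8]
L3 α=3/8: [369/4, 4137/32, 6447/64]
rounded: [92, 129, 101]

at x=3,y=2 over L1,L2:
after L1 α=1/4: [28, 71/2, 39/4]
after L2 α=1/2: [90, 261/4, 795/8]
= [90, 65, 99]

(3,0) stack=L1,L2,L5; from [0,0,0]:
+L1 (α=1) → [241, 11, 188]
+L2 (α=1/3) → [228, 236/3, 129]
+L5 (α=5/7) → [1331/7, 2692/21, 618/7]
rounded: [190, 128, 88]

(2,1) stack=L1,L2,L5; from [0,0,0]:
after L1 α=1/2: [109, 78, 183/2]
after L2 α=4/5: [189/5, 566/5, 319/10]
after L5 α=1/6: [419/6, 229/2, 769/12]
→ [70, 114, 64]


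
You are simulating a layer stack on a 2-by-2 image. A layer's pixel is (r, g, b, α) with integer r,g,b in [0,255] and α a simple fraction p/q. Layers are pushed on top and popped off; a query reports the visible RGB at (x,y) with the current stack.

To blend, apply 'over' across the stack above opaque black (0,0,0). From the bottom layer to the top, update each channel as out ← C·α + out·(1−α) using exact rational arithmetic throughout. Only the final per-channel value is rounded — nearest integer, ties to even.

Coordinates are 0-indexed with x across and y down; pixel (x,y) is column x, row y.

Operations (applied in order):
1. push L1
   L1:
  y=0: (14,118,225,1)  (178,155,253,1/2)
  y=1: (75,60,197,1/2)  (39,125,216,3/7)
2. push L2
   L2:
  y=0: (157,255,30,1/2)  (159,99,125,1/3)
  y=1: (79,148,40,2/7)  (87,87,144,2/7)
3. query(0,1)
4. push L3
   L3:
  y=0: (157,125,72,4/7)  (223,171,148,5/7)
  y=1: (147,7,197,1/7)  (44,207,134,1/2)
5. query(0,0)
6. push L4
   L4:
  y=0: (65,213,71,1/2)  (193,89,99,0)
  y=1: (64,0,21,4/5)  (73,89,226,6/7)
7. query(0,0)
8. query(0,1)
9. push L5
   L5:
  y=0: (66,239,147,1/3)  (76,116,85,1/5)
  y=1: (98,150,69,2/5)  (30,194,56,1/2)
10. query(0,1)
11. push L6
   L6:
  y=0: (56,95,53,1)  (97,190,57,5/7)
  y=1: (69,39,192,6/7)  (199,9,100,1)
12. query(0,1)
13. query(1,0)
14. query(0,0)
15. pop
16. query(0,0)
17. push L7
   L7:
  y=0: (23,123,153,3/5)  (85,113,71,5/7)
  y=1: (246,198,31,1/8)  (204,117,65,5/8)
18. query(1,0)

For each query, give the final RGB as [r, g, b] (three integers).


at x=0,y=1 over L1,L2:
L1 α=1/2: [75/2, 30, 197/2]
L2 α=2/7: [691/14, 446/7, 1145/14]
rounded: [49, 64, 82]

at x=0,y=0 over L1,L2,L3:
after L1 α=1: [14, 118, 225]
after L2 α=1/2: [171/2, 373/2, 255/2]
after L3 α=4/7: [1769/14, 2119/14, 1341/14]
→ [126, 151, 96]

query (0,0) [L1,L2,L3,L4] — begin 0,0,0
after L1 α=1: [14, 118, 225]
after L2 α=1/2: [171/2, 373/2, 255/2]
after L3 α=4/7: [1769/14, 2119/14, 1341/14]
after L4 α=1/2: [2679/28, 5101/28, 2335/28]
rounded: [96, 182, 83]

(0,1) stack=L1,L2,L3,L4; from [0,0,0]:
L1 α=1/2: [75/2, 30, 197/2]
L2 α=2/7: [691/14, 446/7, 1145/14]
L3 α=1/7: [3102/49, 2725/49, 4814/49]
L4 α=4/5: [15646/245, 545/49, 1786/49]
= [64, 11, 36]

(0,1) stack=L1,L2,L3,L4,L5; from [0,0,0]:
L1 α=1/2: [75/2, 30, 197/2]
L2 α=2/7: [691/14, 446/7, 1145/14]
L3 α=1/7: [3102/49, 2725/49, 4814/49]
L4 α=4/5: [15646/245, 545/49, 1786/49]
L5 α=2/5: [94958/1225, 3267/49, 2424/49]
→ [78, 67, 49]

query (0,1) [L1,L2,L3,L4,L5,L6] — begin 0,0,0
L1 α=1/2: [75/2, 30, 197/2]
L2 α=2/7: [691/14, 446/7, 1145/14]
L3 α=1/7: [3102/49, 2725/49, 4814/49]
L4 α=4/5: [15646/245, 545/49, 1786/49]
L5 α=2/5: [94958/1225, 3267/49, 2424/49]
L6 α=6/7: [602108/8575, 14733/343, 58872/343]
rounded: [70, 43, 172]

(1,0) stack=L1,L2,L3,L4,L5,L6; from [0,0,0]:
after L1 α=1/2: [89, 155/2, 253/2]
after L2 α=1/3: [337/3, 254/3, 126]
after L3 α=5/7: [4019/21, 439/3, 992/7]
after L4 α=0: [4019/21, 439/3, 992/7]
after L5 α=1/5: [17672/105, 2104/15, 4563/35]
after L6 α=5/7: [86269/735, 18458/105, 19101/245]
→ [117, 176, 78]

at x=0,y=0 over L1,L2,L3,L4,L5,L6:
after L1 α=1: [14, 118, 225]
after L2 α=1/2: [171/2, 373/2, 255/2]
after L3 α=4/7: [1769/14, 2119/14, 1341/14]
after L4 α=1/2: [2679/28, 5101/28, 2335/28]
after L5 α=1/3: [1201/14, 8447/42, 4393/42]
after L6 α=1: [56, 95, 53]
rounded: [56, 95, 53]

query (0,0) [L1,L2,L3,L4,L5] — begin 0,0,0
after L1 α=1: [14, 118, 225]
after L2 α=1/2: [171/2, 373/2, 255/2]
after L3 α=4/7: [1769/14, 2119/14, 1341/14]
after L4 α=1/2: [2679/28, 5101/28, 2335/28]
after L5 α=1/3: [1201/14, 8447/42, 4393/42]
rounded: [86, 201, 105]

at x=1,y=0 over L1,L2,L3,L4,L5,L7:
+L1 (α=1/2) → [89, 155/2, 253/2]
+L2 (α=1/3) → [337/3, 254/3, 126]
+L3 (α=5/7) → [4019/21, 439/3, 992/7]
+L4 (α=0) → [4019/21, 439/3, 992/7]
+L5 (α=1/5) → [17672/105, 2104/15, 4563/35]
+L7 (α=5/7) → [79969/735, 12683/105, 21551/245]
rounded: [109, 121, 88]
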